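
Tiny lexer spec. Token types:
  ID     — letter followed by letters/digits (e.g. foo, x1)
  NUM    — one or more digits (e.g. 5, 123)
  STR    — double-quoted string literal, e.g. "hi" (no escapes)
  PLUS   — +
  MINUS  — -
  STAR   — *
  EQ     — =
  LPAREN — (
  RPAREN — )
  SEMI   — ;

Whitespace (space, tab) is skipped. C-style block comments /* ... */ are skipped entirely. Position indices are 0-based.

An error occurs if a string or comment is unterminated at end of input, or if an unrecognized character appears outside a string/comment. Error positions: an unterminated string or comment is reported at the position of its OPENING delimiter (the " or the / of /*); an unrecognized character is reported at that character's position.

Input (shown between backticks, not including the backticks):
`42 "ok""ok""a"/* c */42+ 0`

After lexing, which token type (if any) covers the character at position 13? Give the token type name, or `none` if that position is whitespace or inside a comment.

pos=0: emit NUM '42' (now at pos=2)
pos=3: enter STRING mode
pos=3: emit STR "ok" (now at pos=7)
pos=7: enter STRING mode
pos=7: emit STR "ok" (now at pos=11)
pos=11: enter STRING mode
pos=11: emit STR "a" (now at pos=14)
pos=14: enter COMMENT mode (saw '/*')
exit COMMENT mode (now at pos=21)
pos=21: emit NUM '42' (now at pos=23)
pos=23: emit PLUS '+'
pos=25: emit NUM '0' (now at pos=26)
DONE. 7 tokens: [NUM, STR, STR, STR, NUM, PLUS, NUM]
Position 13: char is '"' -> STR

Answer: STR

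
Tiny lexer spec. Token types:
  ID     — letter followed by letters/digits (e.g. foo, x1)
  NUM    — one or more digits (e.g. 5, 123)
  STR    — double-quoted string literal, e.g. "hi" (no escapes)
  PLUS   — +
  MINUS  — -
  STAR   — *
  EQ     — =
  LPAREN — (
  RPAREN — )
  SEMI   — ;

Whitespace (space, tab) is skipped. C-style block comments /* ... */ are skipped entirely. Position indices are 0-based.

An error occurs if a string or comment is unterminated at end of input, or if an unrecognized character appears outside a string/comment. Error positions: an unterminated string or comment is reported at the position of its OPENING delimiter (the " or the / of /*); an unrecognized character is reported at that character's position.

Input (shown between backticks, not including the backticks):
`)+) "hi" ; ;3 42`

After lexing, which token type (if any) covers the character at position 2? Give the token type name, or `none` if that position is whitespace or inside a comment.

Answer: RPAREN

Derivation:
pos=0: emit RPAREN ')'
pos=1: emit PLUS '+'
pos=2: emit RPAREN ')'
pos=4: enter STRING mode
pos=4: emit STR "hi" (now at pos=8)
pos=9: emit SEMI ';'
pos=11: emit SEMI ';'
pos=12: emit NUM '3' (now at pos=13)
pos=14: emit NUM '42' (now at pos=16)
DONE. 8 tokens: [RPAREN, PLUS, RPAREN, STR, SEMI, SEMI, NUM, NUM]
Position 2: char is ')' -> RPAREN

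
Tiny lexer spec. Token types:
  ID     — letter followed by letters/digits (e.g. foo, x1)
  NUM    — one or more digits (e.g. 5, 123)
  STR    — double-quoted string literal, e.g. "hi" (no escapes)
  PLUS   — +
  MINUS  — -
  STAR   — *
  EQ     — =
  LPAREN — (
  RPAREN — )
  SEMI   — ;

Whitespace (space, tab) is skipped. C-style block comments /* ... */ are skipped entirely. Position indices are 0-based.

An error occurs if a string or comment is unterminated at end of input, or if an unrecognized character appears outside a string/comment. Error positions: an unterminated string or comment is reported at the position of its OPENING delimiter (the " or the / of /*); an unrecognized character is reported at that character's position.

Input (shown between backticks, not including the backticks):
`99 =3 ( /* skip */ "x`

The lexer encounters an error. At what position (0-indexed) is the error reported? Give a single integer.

pos=0: emit NUM '99' (now at pos=2)
pos=3: emit EQ '='
pos=4: emit NUM '3' (now at pos=5)
pos=6: emit LPAREN '('
pos=8: enter COMMENT mode (saw '/*')
exit COMMENT mode (now at pos=18)
pos=19: enter STRING mode
pos=19: ERROR — unterminated string

Answer: 19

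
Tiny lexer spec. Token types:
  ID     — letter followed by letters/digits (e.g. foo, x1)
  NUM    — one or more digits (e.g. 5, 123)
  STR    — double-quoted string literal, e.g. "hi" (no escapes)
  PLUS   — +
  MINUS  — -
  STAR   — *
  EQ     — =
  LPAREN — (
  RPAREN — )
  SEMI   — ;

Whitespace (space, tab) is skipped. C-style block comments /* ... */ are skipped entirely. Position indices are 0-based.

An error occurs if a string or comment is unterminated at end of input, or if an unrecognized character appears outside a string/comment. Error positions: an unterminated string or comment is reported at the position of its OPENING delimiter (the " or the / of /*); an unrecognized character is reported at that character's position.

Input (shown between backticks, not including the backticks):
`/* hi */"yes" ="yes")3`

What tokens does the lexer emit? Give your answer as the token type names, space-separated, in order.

pos=0: enter COMMENT mode (saw '/*')
exit COMMENT mode (now at pos=8)
pos=8: enter STRING mode
pos=8: emit STR "yes" (now at pos=13)
pos=14: emit EQ '='
pos=15: enter STRING mode
pos=15: emit STR "yes" (now at pos=20)
pos=20: emit RPAREN ')'
pos=21: emit NUM '3' (now at pos=22)
DONE. 5 tokens: [STR, EQ, STR, RPAREN, NUM]

Answer: STR EQ STR RPAREN NUM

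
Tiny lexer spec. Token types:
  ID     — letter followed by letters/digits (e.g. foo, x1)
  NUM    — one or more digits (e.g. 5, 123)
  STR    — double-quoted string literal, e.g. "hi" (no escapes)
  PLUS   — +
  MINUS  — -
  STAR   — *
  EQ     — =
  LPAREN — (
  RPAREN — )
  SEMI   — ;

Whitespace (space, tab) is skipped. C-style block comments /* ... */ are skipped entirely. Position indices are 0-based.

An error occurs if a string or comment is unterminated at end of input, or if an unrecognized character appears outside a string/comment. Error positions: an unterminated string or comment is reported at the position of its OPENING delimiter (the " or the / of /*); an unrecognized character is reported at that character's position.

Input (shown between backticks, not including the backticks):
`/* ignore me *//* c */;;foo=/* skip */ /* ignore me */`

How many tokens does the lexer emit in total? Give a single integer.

pos=0: enter COMMENT mode (saw '/*')
exit COMMENT mode (now at pos=15)
pos=15: enter COMMENT mode (saw '/*')
exit COMMENT mode (now at pos=22)
pos=22: emit SEMI ';'
pos=23: emit SEMI ';'
pos=24: emit ID 'foo' (now at pos=27)
pos=27: emit EQ '='
pos=28: enter COMMENT mode (saw '/*')
exit COMMENT mode (now at pos=38)
pos=39: enter COMMENT mode (saw '/*')
exit COMMENT mode (now at pos=54)
DONE. 4 tokens: [SEMI, SEMI, ID, EQ]

Answer: 4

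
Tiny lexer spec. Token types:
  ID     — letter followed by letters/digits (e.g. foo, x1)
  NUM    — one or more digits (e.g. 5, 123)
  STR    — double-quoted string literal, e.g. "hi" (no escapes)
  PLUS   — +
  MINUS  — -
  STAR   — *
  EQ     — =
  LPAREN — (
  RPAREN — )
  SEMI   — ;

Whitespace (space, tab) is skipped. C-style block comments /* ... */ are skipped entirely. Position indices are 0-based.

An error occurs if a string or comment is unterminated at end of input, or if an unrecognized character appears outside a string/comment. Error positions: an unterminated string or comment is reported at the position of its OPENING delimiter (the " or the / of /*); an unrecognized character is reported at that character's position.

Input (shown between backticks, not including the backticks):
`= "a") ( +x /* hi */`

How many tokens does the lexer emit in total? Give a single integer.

Answer: 6

Derivation:
pos=0: emit EQ '='
pos=2: enter STRING mode
pos=2: emit STR "a" (now at pos=5)
pos=5: emit RPAREN ')'
pos=7: emit LPAREN '('
pos=9: emit PLUS '+'
pos=10: emit ID 'x' (now at pos=11)
pos=12: enter COMMENT mode (saw '/*')
exit COMMENT mode (now at pos=20)
DONE. 6 tokens: [EQ, STR, RPAREN, LPAREN, PLUS, ID]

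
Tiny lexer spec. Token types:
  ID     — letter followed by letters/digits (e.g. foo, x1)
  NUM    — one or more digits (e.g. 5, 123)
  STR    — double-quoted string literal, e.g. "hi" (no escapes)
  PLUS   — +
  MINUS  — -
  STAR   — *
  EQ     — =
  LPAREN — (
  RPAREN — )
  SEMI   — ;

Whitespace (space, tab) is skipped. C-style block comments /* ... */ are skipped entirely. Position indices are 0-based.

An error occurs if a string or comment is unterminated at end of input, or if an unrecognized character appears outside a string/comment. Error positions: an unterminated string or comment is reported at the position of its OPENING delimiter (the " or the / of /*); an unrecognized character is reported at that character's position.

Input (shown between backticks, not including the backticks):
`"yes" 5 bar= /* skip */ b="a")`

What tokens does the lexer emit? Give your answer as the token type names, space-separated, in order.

Answer: STR NUM ID EQ ID EQ STR RPAREN

Derivation:
pos=0: enter STRING mode
pos=0: emit STR "yes" (now at pos=5)
pos=6: emit NUM '5' (now at pos=7)
pos=8: emit ID 'bar' (now at pos=11)
pos=11: emit EQ '='
pos=13: enter COMMENT mode (saw '/*')
exit COMMENT mode (now at pos=23)
pos=24: emit ID 'b' (now at pos=25)
pos=25: emit EQ '='
pos=26: enter STRING mode
pos=26: emit STR "a" (now at pos=29)
pos=29: emit RPAREN ')'
DONE. 8 tokens: [STR, NUM, ID, EQ, ID, EQ, STR, RPAREN]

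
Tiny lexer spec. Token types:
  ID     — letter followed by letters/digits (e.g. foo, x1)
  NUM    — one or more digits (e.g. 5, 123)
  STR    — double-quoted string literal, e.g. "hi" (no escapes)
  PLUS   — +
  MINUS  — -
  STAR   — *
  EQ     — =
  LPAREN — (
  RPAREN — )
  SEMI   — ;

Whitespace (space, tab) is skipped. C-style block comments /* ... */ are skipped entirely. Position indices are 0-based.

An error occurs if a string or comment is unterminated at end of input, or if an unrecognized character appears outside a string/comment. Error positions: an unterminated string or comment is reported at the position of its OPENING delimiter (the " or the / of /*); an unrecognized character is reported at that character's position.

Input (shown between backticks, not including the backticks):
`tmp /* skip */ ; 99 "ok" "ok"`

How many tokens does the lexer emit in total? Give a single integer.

Answer: 5

Derivation:
pos=0: emit ID 'tmp' (now at pos=3)
pos=4: enter COMMENT mode (saw '/*')
exit COMMENT mode (now at pos=14)
pos=15: emit SEMI ';'
pos=17: emit NUM '99' (now at pos=19)
pos=20: enter STRING mode
pos=20: emit STR "ok" (now at pos=24)
pos=25: enter STRING mode
pos=25: emit STR "ok" (now at pos=29)
DONE. 5 tokens: [ID, SEMI, NUM, STR, STR]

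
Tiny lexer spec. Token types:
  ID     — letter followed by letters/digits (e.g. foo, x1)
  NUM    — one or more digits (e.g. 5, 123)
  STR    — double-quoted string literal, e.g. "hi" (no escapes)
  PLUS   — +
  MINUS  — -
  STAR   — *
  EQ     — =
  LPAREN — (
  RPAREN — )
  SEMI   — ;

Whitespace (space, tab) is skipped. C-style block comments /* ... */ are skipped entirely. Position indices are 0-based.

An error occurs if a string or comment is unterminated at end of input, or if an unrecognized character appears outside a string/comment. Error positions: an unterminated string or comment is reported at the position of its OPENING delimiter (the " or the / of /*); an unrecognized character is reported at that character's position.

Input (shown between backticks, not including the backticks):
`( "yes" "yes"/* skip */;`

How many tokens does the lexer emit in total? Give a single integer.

Answer: 4

Derivation:
pos=0: emit LPAREN '('
pos=2: enter STRING mode
pos=2: emit STR "yes" (now at pos=7)
pos=8: enter STRING mode
pos=8: emit STR "yes" (now at pos=13)
pos=13: enter COMMENT mode (saw '/*')
exit COMMENT mode (now at pos=23)
pos=23: emit SEMI ';'
DONE. 4 tokens: [LPAREN, STR, STR, SEMI]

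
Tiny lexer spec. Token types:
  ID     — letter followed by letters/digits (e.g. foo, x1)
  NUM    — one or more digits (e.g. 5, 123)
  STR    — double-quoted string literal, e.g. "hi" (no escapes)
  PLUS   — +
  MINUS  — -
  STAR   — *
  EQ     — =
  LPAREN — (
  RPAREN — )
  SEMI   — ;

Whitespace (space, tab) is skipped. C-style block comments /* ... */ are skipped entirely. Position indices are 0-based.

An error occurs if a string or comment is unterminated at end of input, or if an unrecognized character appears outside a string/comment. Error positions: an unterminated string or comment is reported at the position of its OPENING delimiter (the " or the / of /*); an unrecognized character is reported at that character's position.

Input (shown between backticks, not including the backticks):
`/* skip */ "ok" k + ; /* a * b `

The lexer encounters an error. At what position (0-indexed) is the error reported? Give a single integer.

Answer: 22

Derivation:
pos=0: enter COMMENT mode (saw '/*')
exit COMMENT mode (now at pos=10)
pos=11: enter STRING mode
pos=11: emit STR "ok" (now at pos=15)
pos=16: emit ID 'k' (now at pos=17)
pos=18: emit PLUS '+'
pos=20: emit SEMI ';'
pos=22: enter COMMENT mode (saw '/*')
pos=22: ERROR — unterminated comment (reached EOF)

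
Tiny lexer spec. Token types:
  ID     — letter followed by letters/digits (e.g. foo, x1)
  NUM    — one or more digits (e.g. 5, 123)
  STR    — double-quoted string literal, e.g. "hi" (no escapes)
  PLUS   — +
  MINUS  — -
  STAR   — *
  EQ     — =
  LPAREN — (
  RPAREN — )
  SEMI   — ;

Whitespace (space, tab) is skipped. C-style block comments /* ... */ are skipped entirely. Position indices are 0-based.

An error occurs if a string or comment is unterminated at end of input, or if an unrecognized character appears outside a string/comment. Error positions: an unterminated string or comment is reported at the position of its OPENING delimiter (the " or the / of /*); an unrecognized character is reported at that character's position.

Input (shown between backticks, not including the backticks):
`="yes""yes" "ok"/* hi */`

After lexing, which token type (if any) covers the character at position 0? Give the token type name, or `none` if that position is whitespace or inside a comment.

pos=0: emit EQ '='
pos=1: enter STRING mode
pos=1: emit STR "yes" (now at pos=6)
pos=6: enter STRING mode
pos=6: emit STR "yes" (now at pos=11)
pos=12: enter STRING mode
pos=12: emit STR "ok" (now at pos=16)
pos=16: enter COMMENT mode (saw '/*')
exit COMMENT mode (now at pos=24)
DONE. 4 tokens: [EQ, STR, STR, STR]
Position 0: char is '=' -> EQ

Answer: EQ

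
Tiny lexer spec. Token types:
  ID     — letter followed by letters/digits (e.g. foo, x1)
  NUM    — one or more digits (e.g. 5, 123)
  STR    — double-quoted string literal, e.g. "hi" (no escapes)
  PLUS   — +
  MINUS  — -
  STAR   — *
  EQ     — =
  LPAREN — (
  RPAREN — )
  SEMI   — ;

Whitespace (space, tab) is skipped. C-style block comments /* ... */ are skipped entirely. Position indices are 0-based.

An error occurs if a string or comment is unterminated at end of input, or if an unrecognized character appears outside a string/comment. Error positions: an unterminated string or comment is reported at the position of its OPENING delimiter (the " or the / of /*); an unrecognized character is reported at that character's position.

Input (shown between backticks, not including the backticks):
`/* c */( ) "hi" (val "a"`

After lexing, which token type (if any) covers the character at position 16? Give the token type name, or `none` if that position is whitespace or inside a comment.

pos=0: enter COMMENT mode (saw '/*')
exit COMMENT mode (now at pos=7)
pos=7: emit LPAREN '('
pos=9: emit RPAREN ')'
pos=11: enter STRING mode
pos=11: emit STR "hi" (now at pos=15)
pos=16: emit LPAREN '('
pos=17: emit ID 'val' (now at pos=20)
pos=21: enter STRING mode
pos=21: emit STR "a" (now at pos=24)
DONE. 6 tokens: [LPAREN, RPAREN, STR, LPAREN, ID, STR]
Position 16: char is '(' -> LPAREN

Answer: LPAREN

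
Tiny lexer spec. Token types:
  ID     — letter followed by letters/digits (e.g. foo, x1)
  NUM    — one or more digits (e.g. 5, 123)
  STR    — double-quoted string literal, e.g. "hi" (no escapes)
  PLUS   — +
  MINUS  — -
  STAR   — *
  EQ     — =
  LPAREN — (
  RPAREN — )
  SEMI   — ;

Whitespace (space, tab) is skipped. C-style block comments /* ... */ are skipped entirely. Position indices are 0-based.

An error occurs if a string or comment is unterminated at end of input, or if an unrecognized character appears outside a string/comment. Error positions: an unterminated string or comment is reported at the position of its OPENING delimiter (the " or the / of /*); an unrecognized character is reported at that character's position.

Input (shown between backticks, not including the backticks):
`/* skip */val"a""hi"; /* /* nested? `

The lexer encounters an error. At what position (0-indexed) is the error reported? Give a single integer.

Answer: 22

Derivation:
pos=0: enter COMMENT mode (saw '/*')
exit COMMENT mode (now at pos=10)
pos=10: emit ID 'val' (now at pos=13)
pos=13: enter STRING mode
pos=13: emit STR "a" (now at pos=16)
pos=16: enter STRING mode
pos=16: emit STR "hi" (now at pos=20)
pos=20: emit SEMI ';'
pos=22: enter COMMENT mode (saw '/*')
pos=22: ERROR — unterminated comment (reached EOF)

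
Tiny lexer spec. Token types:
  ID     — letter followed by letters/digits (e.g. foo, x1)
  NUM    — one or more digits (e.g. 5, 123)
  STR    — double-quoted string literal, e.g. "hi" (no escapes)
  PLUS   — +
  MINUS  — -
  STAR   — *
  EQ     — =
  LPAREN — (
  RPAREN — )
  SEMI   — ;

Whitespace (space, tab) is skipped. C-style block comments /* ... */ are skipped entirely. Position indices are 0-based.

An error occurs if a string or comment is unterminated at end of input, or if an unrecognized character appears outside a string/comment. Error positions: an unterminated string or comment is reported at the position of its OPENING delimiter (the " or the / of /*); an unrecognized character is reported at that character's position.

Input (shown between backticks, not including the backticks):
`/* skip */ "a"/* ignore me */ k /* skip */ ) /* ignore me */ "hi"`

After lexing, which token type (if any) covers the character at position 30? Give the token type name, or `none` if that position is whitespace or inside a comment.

pos=0: enter COMMENT mode (saw '/*')
exit COMMENT mode (now at pos=10)
pos=11: enter STRING mode
pos=11: emit STR "a" (now at pos=14)
pos=14: enter COMMENT mode (saw '/*')
exit COMMENT mode (now at pos=29)
pos=30: emit ID 'k' (now at pos=31)
pos=32: enter COMMENT mode (saw '/*')
exit COMMENT mode (now at pos=42)
pos=43: emit RPAREN ')'
pos=45: enter COMMENT mode (saw '/*')
exit COMMENT mode (now at pos=60)
pos=61: enter STRING mode
pos=61: emit STR "hi" (now at pos=65)
DONE. 4 tokens: [STR, ID, RPAREN, STR]
Position 30: char is 'k' -> ID

Answer: ID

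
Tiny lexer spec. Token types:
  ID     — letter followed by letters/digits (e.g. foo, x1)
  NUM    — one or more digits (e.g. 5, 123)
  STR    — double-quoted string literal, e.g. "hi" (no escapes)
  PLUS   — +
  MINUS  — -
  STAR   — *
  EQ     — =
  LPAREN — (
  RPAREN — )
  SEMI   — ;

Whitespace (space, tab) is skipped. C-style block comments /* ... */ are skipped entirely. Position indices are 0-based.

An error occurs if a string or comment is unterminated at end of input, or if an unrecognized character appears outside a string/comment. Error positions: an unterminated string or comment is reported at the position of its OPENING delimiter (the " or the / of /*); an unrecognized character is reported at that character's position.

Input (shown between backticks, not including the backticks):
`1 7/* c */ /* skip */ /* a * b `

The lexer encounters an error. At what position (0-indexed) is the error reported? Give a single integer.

pos=0: emit NUM '1' (now at pos=1)
pos=2: emit NUM '7' (now at pos=3)
pos=3: enter COMMENT mode (saw '/*')
exit COMMENT mode (now at pos=10)
pos=11: enter COMMENT mode (saw '/*')
exit COMMENT mode (now at pos=21)
pos=22: enter COMMENT mode (saw '/*')
pos=22: ERROR — unterminated comment (reached EOF)

Answer: 22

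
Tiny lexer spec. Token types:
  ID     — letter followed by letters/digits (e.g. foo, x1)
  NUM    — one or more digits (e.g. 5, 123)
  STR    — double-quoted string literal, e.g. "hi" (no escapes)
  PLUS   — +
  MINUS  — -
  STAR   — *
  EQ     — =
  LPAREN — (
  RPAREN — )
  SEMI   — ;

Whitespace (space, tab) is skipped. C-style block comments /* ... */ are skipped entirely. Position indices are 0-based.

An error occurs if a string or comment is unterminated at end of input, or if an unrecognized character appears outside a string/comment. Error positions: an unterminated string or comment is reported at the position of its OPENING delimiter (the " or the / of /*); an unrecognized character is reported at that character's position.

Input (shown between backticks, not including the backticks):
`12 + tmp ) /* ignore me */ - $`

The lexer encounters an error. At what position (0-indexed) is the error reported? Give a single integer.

Answer: 29

Derivation:
pos=0: emit NUM '12' (now at pos=2)
pos=3: emit PLUS '+'
pos=5: emit ID 'tmp' (now at pos=8)
pos=9: emit RPAREN ')'
pos=11: enter COMMENT mode (saw '/*')
exit COMMENT mode (now at pos=26)
pos=27: emit MINUS '-'
pos=29: ERROR — unrecognized char '$'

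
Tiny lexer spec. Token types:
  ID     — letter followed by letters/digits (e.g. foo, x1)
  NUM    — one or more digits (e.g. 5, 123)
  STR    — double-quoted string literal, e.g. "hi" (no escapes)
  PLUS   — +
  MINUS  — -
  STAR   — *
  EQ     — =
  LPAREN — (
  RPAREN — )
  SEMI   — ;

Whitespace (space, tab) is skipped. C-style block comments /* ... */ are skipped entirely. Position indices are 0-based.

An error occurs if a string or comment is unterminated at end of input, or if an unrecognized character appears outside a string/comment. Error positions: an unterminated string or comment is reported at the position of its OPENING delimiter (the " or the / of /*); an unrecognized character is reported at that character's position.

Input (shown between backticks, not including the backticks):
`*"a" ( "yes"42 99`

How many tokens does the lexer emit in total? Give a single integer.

Answer: 6

Derivation:
pos=0: emit STAR '*'
pos=1: enter STRING mode
pos=1: emit STR "a" (now at pos=4)
pos=5: emit LPAREN '('
pos=7: enter STRING mode
pos=7: emit STR "yes" (now at pos=12)
pos=12: emit NUM '42' (now at pos=14)
pos=15: emit NUM '99' (now at pos=17)
DONE. 6 tokens: [STAR, STR, LPAREN, STR, NUM, NUM]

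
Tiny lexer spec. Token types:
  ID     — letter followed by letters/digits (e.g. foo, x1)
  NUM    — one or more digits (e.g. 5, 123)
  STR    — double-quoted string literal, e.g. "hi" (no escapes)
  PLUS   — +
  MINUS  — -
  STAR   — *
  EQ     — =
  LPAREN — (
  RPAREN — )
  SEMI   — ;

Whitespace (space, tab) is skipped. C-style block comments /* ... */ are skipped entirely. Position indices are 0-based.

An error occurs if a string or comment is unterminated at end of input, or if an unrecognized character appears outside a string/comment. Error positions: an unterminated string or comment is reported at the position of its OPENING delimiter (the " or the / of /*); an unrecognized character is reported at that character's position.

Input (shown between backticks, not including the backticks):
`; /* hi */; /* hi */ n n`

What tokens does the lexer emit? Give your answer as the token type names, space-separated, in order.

Answer: SEMI SEMI ID ID

Derivation:
pos=0: emit SEMI ';'
pos=2: enter COMMENT mode (saw '/*')
exit COMMENT mode (now at pos=10)
pos=10: emit SEMI ';'
pos=12: enter COMMENT mode (saw '/*')
exit COMMENT mode (now at pos=20)
pos=21: emit ID 'n' (now at pos=22)
pos=23: emit ID 'n' (now at pos=24)
DONE. 4 tokens: [SEMI, SEMI, ID, ID]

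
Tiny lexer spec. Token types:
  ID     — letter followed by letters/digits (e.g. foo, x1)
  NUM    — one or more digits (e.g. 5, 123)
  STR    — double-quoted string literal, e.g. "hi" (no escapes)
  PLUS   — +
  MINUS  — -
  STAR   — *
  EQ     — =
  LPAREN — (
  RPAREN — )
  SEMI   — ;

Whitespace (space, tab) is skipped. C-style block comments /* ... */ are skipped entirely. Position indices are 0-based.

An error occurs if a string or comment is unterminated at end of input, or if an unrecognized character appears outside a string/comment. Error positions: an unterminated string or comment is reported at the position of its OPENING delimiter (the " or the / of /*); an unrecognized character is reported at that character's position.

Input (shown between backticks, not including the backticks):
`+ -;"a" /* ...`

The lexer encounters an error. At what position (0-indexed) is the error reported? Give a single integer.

pos=0: emit PLUS '+'
pos=2: emit MINUS '-'
pos=3: emit SEMI ';'
pos=4: enter STRING mode
pos=4: emit STR "a" (now at pos=7)
pos=8: enter COMMENT mode (saw '/*')
pos=8: ERROR — unterminated comment (reached EOF)

Answer: 8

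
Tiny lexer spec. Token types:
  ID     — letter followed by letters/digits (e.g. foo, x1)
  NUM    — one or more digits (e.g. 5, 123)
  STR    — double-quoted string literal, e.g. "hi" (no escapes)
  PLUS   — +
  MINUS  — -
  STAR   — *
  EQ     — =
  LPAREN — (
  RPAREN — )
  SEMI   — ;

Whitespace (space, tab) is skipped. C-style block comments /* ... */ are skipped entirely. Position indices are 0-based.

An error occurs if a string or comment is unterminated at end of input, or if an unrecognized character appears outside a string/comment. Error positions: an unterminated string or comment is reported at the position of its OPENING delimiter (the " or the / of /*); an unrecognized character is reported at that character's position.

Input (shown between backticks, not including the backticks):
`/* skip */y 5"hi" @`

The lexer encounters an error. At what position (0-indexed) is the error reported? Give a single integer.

pos=0: enter COMMENT mode (saw '/*')
exit COMMENT mode (now at pos=10)
pos=10: emit ID 'y' (now at pos=11)
pos=12: emit NUM '5' (now at pos=13)
pos=13: enter STRING mode
pos=13: emit STR "hi" (now at pos=17)
pos=18: ERROR — unrecognized char '@'

Answer: 18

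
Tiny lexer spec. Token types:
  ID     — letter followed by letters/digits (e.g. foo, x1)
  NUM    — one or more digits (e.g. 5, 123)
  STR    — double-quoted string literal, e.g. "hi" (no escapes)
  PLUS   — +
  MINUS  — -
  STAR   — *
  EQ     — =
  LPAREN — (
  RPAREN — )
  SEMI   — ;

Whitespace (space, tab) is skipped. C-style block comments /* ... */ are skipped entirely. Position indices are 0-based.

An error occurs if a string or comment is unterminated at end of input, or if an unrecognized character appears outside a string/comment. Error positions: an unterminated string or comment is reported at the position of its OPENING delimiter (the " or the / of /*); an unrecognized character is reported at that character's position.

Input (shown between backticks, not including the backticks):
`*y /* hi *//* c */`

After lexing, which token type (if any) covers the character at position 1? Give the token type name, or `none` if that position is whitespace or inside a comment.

Answer: ID

Derivation:
pos=0: emit STAR '*'
pos=1: emit ID 'y' (now at pos=2)
pos=3: enter COMMENT mode (saw '/*')
exit COMMENT mode (now at pos=11)
pos=11: enter COMMENT mode (saw '/*')
exit COMMENT mode (now at pos=18)
DONE. 2 tokens: [STAR, ID]
Position 1: char is 'y' -> ID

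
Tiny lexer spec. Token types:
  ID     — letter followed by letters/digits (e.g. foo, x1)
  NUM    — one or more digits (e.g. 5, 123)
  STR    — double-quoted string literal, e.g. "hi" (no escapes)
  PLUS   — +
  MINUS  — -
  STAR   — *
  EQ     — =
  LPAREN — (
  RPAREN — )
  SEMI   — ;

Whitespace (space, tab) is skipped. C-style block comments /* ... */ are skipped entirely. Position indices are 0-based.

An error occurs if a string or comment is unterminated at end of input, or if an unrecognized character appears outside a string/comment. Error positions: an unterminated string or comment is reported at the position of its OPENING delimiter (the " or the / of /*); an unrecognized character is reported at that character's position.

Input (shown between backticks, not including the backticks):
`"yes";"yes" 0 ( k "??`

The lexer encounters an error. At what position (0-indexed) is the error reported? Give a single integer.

pos=0: enter STRING mode
pos=0: emit STR "yes" (now at pos=5)
pos=5: emit SEMI ';'
pos=6: enter STRING mode
pos=6: emit STR "yes" (now at pos=11)
pos=12: emit NUM '0' (now at pos=13)
pos=14: emit LPAREN '('
pos=16: emit ID 'k' (now at pos=17)
pos=18: enter STRING mode
pos=18: ERROR — unterminated string

Answer: 18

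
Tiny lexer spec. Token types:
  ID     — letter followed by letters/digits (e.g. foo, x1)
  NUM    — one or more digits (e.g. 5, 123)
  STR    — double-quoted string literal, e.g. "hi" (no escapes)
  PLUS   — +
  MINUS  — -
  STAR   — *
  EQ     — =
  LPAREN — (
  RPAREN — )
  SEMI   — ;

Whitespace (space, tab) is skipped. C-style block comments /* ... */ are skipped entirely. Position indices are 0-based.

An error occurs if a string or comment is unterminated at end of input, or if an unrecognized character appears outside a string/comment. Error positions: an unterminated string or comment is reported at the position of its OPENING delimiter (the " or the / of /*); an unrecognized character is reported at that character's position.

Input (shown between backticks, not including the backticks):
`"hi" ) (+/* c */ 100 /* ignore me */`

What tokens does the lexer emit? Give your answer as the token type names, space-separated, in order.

pos=0: enter STRING mode
pos=0: emit STR "hi" (now at pos=4)
pos=5: emit RPAREN ')'
pos=7: emit LPAREN '('
pos=8: emit PLUS '+'
pos=9: enter COMMENT mode (saw '/*')
exit COMMENT mode (now at pos=16)
pos=17: emit NUM '100' (now at pos=20)
pos=21: enter COMMENT mode (saw '/*')
exit COMMENT mode (now at pos=36)
DONE. 5 tokens: [STR, RPAREN, LPAREN, PLUS, NUM]

Answer: STR RPAREN LPAREN PLUS NUM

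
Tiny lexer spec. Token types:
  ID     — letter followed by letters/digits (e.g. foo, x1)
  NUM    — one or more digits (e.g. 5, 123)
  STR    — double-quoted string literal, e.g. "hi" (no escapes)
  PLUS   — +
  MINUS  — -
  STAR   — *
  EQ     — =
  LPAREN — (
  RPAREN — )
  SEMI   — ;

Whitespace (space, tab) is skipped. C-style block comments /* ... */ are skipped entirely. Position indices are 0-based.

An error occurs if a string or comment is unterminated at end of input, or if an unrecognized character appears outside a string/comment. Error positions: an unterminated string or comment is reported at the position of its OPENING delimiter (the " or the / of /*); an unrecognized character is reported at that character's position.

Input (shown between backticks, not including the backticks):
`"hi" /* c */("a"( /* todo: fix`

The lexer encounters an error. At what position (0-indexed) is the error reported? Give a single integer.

Answer: 18

Derivation:
pos=0: enter STRING mode
pos=0: emit STR "hi" (now at pos=4)
pos=5: enter COMMENT mode (saw '/*')
exit COMMENT mode (now at pos=12)
pos=12: emit LPAREN '('
pos=13: enter STRING mode
pos=13: emit STR "a" (now at pos=16)
pos=16: emit LPAREN '('
pos=18: enter COMMENT mode (saw '/*')
pos=18: ERROR — unterminated comment (reached EOF)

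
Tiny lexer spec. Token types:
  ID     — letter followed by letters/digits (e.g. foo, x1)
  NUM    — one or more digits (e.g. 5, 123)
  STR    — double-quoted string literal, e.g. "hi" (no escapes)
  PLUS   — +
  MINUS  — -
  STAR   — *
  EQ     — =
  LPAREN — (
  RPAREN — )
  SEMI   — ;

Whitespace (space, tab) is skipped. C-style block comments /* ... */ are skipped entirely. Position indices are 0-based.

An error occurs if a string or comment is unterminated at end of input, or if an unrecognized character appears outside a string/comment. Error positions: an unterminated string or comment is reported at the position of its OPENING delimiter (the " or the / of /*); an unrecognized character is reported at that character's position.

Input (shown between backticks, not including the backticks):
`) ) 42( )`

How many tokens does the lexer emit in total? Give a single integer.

pos=0: emit RPAREN ')'
pos=2: emit RPAREN ')'
pos=4: emit NUM '42' (now at pos=6)
pos=6: emit LPAREN '('
pos=8: emit RPAREN ')'
DONE. 5 tokens: [RPAREN, RPAREN, NUM, LPAREN, RPAREN]

Answer: 5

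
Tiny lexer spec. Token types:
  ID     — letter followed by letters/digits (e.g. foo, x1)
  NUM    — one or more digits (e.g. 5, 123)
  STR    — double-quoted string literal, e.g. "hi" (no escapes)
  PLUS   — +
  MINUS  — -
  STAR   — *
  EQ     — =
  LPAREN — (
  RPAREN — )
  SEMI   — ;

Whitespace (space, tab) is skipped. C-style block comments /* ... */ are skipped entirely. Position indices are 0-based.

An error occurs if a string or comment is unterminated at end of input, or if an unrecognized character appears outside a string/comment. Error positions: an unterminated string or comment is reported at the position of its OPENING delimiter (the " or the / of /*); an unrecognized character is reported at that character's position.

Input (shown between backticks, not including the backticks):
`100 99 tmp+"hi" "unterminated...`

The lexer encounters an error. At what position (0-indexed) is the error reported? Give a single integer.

pos=0: emit NUM '100' (now at pos=3)
pos=4: emit NUM '99' (now at pos=6)
pos=7: emit ID 'tmp' (now at pos=10)
pos=10: emit PLUS '+'
pos=11: enter STRING mode
pos=11: emit STR "hi" (now at pos=15)
pos=16: enter STRING mode
pos=16: ERROR — unterminated string

Answer: 16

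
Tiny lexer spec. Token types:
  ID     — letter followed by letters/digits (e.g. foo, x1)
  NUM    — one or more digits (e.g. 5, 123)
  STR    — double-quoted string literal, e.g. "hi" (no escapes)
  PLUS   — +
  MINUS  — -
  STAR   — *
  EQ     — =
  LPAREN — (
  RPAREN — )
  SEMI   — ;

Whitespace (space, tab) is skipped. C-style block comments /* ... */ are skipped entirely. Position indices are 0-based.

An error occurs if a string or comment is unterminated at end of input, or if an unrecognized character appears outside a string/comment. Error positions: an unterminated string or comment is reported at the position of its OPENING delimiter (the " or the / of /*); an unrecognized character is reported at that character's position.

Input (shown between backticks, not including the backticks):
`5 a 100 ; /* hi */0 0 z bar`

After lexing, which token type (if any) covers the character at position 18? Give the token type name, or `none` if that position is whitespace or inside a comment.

Answer: NUM

Derivation:
pos=0: emit NUM '5' (now at pos=1)
pos=2: emit ID 'a' (now at pos=3)
pos=4: emit NUM '100' (now at pos=7)
pos=8: emit SEMI ';'
pos=10: enter COMMENT mode (saw '/*')
exit COMMENT mode (now at pos=18)
pos=18: emit NUM '0' (now at pos=19)
pos=20: emit NUM '0' (now at pos=21)
pos=22: emit ID 'z' (now at pos=23)
pos=24: emit ID 'bar' (now at pos=27)
DONE. 8 tokens: [NUM, ID, NUM, SEMI, NUM, NUM, ID, ID]
Position 18: char is '0' -> NUM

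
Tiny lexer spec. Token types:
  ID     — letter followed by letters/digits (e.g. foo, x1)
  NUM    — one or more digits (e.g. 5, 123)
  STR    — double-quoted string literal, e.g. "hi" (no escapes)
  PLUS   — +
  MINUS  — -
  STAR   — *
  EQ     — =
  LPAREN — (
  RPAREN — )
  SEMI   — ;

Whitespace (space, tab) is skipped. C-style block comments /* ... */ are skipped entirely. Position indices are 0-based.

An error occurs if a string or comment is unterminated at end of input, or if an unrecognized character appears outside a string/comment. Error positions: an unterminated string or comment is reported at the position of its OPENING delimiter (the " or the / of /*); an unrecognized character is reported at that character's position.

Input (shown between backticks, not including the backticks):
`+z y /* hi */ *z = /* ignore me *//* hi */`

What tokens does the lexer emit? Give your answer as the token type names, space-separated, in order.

Answer: PLUS ID ID STAR ID EQ

Derivation:
pos=0: emit PLUS '+'
pos=1: emit ID 'z' (now at pos=2)
pos=3: emit ID 'y' (now at pos=4)
pos=5: enter COMMENT mode (saw '/*')
exit COMMENT mode (now at pos=13)
pos=14: emit STAR '*'
pos=15: emit ID 'z' (now at pos=16)
pos=17: emit EQ '='
pos=19: enter COMMENT mode (saw '/*')
exit COMMENT mode (now at pos=34)
pos=34: enter COMMENT mode (saw '/*')
exit COMMENT mode (now at pos=42)
DONE. 6 tokens: [PLUS, ID, ID, STAR, ID, EQ]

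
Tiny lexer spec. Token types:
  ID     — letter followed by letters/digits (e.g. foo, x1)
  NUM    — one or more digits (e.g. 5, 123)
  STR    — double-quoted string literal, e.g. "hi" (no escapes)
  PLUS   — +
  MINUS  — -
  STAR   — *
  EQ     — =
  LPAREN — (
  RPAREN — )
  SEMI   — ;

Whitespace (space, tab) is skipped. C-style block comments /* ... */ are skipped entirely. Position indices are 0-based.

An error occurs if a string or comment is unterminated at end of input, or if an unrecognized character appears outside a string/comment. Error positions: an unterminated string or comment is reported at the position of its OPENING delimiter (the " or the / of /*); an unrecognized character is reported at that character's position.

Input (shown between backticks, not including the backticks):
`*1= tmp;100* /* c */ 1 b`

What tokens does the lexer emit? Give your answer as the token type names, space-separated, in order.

Answer: STAR NUM EQ ID SEMI NUM STAR NUM ID

Derivation:
pos=0: emit STAR '*'
pos=1: emit NUM '1' (now at pos=2)
pos=2: emit EQ '='
pos=4: emit ID 'tmp' (now at pos=7)
pos=7: emit SEMI ';'
pos=8: emit NUM '100' (now at pos=11)
pos=11: emit STAR '*'
pos=13: enter COMMENT mode (saw '/*')
exit COMMENT mode (now at pos=20)
pos=21: emit NUM '1' (now at pos=22)
pos=23: emit ID 'b' (now at pos=24)
DONE. 9 tokens: [STAR, NUM, EQ, ID, SEMI, NUM, STAR, NUM, ID]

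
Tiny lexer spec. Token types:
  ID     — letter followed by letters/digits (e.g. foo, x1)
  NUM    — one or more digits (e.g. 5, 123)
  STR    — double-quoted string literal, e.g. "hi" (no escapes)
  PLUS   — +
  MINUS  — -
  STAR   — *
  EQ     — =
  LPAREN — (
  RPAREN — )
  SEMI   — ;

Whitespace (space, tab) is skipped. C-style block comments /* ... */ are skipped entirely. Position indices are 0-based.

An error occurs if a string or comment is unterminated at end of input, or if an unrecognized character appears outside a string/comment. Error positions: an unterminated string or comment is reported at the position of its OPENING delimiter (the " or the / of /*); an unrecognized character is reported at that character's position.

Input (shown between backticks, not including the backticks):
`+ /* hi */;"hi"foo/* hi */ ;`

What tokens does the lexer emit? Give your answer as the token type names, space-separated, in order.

pos=0: emit PLUS '+'
pos=2: enter COMMENT mode (saw '/*')
exit COMMENT mode (now at pos=10)
pos=10: emit SEMI ';'
pos=11: enter STRING mode
pos=11: emit STR "hi" (now at pos=15)
pos=15: emit ID 'foo' (now at pos=18)
pos=18: enter COMMENT mode (saw '/*')
exit COMMENT mode (now at pos=26)
pos=27: emit SEMI ';'
DONE. 5 tokens: [PLUS, SEMI, STR, ID, SEMI]

Answer: PLUS SEMI STR ID SEMI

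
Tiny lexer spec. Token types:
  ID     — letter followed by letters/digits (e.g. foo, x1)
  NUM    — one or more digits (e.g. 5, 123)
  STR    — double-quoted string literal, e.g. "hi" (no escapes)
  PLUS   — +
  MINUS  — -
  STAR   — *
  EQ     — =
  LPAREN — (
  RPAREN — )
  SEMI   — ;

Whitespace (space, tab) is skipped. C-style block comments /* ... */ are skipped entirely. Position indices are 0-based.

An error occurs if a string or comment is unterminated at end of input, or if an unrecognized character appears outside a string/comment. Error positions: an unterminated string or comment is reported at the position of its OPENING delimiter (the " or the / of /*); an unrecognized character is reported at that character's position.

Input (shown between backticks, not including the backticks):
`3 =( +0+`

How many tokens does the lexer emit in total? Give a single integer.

pos=0: emit NUM '3' (now at pos=1)
pos=2: emit EQ '='
pos=3: emit LPAREN '('
pos=5: emit PLUS '+'
pos=6: emit NUM '0' (now at pos=7)
pos=7: emit PLUS '+'
DONE. 6 tokens: [NUM, EQ, LPAREN, PLUS, NUM, PLUS]

Answer: 6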